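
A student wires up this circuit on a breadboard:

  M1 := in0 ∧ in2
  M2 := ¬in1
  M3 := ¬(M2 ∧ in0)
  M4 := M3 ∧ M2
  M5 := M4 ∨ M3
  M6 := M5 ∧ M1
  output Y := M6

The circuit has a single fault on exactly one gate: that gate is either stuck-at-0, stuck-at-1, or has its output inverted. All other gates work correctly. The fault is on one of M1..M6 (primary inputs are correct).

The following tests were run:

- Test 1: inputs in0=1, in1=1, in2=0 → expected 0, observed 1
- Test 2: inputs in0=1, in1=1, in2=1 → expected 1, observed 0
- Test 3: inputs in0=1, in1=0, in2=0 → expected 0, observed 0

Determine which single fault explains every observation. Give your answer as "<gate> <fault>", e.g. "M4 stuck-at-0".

M1 inverted output

Fault-free values for test 1 (in0=1, in1=1, in2=0): M1=0, M2=0, M3=1, M4=0, M5=1, M6=0, giving Y=0. Observed 1.
Test 1: faults giving observed 1 are {M1 stuck-at-1, M1 inverted output, M6 stuck-at-1, M6 inverted output}.
Test 2 (in0=1, in1=1, in2=1): fault-free M1=1, M2=0, M3=1, M4=0, M5=1, M6=1 → 1; observed 0. Eliminates M1 stuck-at-1, M6 stuck-at-1.
Test 3 (in0=1, in1=0, in2=0): fault-free M1=0, M2=1, M3=0, M4=0, M5=0, M6=0 → 0; observed 0. Eliminates M6 inverted output.
Only M1 inverted output is consistent with every test.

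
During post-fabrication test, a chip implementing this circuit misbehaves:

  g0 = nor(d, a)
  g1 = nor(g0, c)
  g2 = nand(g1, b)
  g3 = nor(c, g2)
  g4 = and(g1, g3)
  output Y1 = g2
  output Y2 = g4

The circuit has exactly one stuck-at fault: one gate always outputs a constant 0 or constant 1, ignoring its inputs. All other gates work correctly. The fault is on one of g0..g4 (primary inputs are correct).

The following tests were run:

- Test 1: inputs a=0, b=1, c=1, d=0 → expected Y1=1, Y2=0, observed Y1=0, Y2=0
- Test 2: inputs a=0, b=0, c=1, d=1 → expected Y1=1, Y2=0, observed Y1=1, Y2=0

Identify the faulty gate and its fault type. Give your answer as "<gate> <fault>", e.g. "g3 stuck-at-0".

Fault-free values for test 1 (a=0, b=1, c=1, d=0): g0=1, g1=0, g2=1, g3=0, g4=0, giving Y1=1, Y2=0. Observed Y1=0, Y2=0.
Test 1: faults giving observed Y1=0, Y2=0 are {g1 stuck-at-1, g2 stuck-at-0}.
Test 2 (a=0, b=0, c=1, d=1): fault-free g0=0, g1=0, g2=1, g3=0, g4=0 → Y1=1, Y2=0; observed Y1=1, Y2=0. Eliminates g2 stuck-at-0.
Only g1 stuck-at-1 is consistent with every test.

g1 stuck-at-1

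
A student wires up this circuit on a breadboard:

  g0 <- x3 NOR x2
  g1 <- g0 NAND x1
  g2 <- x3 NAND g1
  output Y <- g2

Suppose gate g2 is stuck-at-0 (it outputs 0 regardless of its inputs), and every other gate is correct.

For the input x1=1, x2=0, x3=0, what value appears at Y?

0

Propagate with g2 forced: g0=1, g1=0, g2=0 [stuck-at-0].
So Y = 0. (Without the fault it would be 1.)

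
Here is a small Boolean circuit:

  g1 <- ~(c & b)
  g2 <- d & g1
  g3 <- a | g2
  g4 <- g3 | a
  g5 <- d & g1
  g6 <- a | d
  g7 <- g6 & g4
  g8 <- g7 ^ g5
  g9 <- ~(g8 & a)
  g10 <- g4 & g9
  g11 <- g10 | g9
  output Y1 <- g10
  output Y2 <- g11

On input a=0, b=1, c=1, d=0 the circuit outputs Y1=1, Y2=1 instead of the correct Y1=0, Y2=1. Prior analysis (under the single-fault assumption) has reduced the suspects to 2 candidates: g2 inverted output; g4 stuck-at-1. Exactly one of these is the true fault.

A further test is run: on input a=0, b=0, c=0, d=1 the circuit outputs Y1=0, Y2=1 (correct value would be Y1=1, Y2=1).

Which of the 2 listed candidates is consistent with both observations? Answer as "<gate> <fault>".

Evaluate each candidate on input a=0, b=0, c=0, d=1:
  g2 inverted output: g1=1, g2=0 [inverted output], g3=0, g4=0, g5=1, g6=1, g7=0, g8=1, g9=1, g10=0, g11=1 → Y1=0, Y2=1 — matches
  g4 stuck-at-1: g1=1, g2=1, g3=1, g4=1 [stuck-at-1], g5=1, g6=1, g7=1, g8=0, g9=1, g10=1, g11=1 → Y1=1, Y2=1 — eliminated
Only g2 inverted output reproduces the observed Y1=0, Y2=1.

g2 inverted output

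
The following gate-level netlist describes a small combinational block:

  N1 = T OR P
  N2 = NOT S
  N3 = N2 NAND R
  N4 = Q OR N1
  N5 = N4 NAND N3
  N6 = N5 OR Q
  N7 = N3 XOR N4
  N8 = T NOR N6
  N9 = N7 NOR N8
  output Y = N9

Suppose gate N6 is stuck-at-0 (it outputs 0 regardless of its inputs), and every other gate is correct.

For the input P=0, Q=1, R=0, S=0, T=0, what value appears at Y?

0

Propagate with N6 forced: N1=0, N2=1, N3=1, N4=1, N5=0, N6=0 [stuck-at-0], N7=0, N8=1, N9=0.
So Y = 0. (Without the fault it would be 1.)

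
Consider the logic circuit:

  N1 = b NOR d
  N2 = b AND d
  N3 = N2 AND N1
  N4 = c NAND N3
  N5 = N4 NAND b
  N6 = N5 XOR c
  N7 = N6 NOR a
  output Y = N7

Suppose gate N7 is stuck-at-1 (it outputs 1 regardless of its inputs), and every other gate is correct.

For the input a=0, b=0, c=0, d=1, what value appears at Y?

Propagate with N7 forced: N1=0, N2=0, N3=0, N4=1, N5=1, N6=1, N7=1 [stuck-at-1].
So Y = 1. (Without the fault it would be 0.)

1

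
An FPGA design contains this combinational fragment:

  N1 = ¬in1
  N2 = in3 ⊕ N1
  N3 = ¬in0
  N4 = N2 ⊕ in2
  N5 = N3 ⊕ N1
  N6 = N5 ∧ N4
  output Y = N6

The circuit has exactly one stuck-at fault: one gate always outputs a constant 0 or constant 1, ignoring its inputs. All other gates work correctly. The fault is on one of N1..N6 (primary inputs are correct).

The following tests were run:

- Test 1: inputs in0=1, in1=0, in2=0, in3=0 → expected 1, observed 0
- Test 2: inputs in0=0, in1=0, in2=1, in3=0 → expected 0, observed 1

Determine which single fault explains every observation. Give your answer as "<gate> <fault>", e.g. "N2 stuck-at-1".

N1 stuck-at-0

Fault-free values for test 1 (in0=1, in1=0, in2=0, in3=0): N1=1, N2=1, N3=0, N4=1, N5=1, N6=1, giving Y=1. Observed 0.
Test 1: faults giving observed 0 are {N1 stuck-at-0, N2 stuck-at-0, N3 stuck-at-1, N4 stuck-at-0, N5 stuck-at-0, N6 stuck-at-0}.
Test 2 (in0=0, in1=0, in2=1, in3=0): fault-free N1=1, N2=1, N3=1, N4=0, N5=0, N6=0 → 0; observed 1. Eliminates N2 stuck-at-0, N3 stuck-at-1, N4 stuck-at-0, N5 stuck-at-0, N6 stuck-at-0.
Only N1 stuck-at-0 is consistent with every test.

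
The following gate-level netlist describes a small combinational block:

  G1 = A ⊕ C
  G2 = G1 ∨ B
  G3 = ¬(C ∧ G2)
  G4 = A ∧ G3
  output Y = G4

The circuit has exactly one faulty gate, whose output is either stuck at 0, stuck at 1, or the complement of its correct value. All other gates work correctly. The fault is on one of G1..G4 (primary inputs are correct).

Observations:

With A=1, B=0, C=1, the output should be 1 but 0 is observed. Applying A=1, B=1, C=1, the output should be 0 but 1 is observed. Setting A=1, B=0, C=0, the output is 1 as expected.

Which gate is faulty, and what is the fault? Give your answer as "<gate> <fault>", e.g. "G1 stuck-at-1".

G2 inverted output

Fault-free values for test 1 (A=1, B=0, C=1): G1=0, G2=0, G3=1, G4=1, giving Y=1. Observed 0.
Test 1: faults giving observed 0 are {G1 stuck-at-1, G1 inverted output, G2 stuck-at-1, G2 inverted output, G3 stuck-at-0, G3 inverted output, G4 stuck-at-0, G4 inverted output}.
Test 2 (A=1, B=1, C=1): fault-free G1=0, G2=1, G3=0, G4=0 → 0; observed 1. Eliminates G1 stuck-at-1, G1 inverted output, G2 stuck-at-1, G3 stuck-at-0, G4 stuck-at-0.
Test 3 (A=1, B=0, C=0): fault-free G1=1, G2=1, G3=1, G4=1 → 1; observed 1. Eliminates G3 inverted output, G4 inverted output.
Only G2 inverted output is consistent with every test.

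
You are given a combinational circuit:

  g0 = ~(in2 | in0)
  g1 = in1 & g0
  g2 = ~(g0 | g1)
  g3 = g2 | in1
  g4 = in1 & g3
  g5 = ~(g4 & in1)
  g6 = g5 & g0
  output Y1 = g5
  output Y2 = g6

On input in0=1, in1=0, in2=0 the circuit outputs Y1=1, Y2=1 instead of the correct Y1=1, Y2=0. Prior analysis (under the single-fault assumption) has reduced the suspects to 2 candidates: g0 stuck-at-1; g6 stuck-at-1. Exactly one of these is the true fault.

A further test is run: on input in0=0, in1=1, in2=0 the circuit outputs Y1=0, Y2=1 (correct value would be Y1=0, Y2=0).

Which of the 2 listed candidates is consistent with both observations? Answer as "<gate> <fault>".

Evaluate each candidate on input in0=0, in1=1, in2=0:
  g0 stuck-at-1: g0=1 [stuck-at-1], g1=1, g2=0, g3=1, g4=1, g5=0, g6=0 → Y1=0, Y2=0 — eliminated
  g6 stuck-at-1: g0=1, g1=1, g2=0, g3=1, g4=1, g5=0, g6=1 [stuck-at-1] → Y1=0, Y2=1 — matches
Only g6 stuck-at-1 reproduces the observed Y1=0, Y2=1.

g6 stuck-at-1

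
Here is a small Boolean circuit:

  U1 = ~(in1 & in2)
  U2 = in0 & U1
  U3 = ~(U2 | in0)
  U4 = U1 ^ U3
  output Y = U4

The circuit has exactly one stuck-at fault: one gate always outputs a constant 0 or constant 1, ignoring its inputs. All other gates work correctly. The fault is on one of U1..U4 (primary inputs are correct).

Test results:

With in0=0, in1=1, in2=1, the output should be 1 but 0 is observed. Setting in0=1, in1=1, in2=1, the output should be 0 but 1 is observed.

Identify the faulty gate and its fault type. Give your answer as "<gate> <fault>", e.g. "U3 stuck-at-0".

Fault-free values for test 1 (in0=0, in1=1, in2=1): U1=0, U2=0, U3=1, U4=1, giving Y=1. Observed 0.
Test 1: faults giving observed 0 are {U1 stuck-at-1, U2 stuck-at-1, U3 stuck-at-0, U4 stuck-at-0}.
Test 2 (in0=1, in1=1, in2=1): fault-free U1=0, U2=0, U3=0, U4=0 → 0; observed 1. Eliminates U2 stuck-at-1, U3 stuck-at-0, U4 stuck-at-0.
Only U1 stuck-at-1 is consistent with every test.

U1 stuck-at-1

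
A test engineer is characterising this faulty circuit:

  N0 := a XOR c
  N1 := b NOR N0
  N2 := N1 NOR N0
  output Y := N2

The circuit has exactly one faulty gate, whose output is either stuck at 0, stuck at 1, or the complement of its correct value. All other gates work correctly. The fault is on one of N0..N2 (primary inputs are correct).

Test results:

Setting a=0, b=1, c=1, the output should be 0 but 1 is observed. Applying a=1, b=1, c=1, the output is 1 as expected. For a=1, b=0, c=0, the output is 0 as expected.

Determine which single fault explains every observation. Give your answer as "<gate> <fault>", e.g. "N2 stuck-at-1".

N0 stuck-at-0

Fault-free values for test 1 (a=0, b=1, c=1): N0=1, N1=0, N2=0, giving Y=0. Observed 1.
Test 1: faults giving observed 1 are {N0 stuck-at-0, N0 inverted output, N2 stuck-at-1, N2 inverted output}.
Test 2 (a=1, b=1, c=1): fault-free N0=0, N1=0, N2=1 → 1; observed 1. Eliminates N0 inverted output, N2 inverted output.
Test 3 (a=1, b=0, c=0): fault-free N0=1, N1=0, N2=0 → 0; observed 0. Eliminates N2 stuck-at-1.
Only N0 stuck-at-0 is consistent with every test.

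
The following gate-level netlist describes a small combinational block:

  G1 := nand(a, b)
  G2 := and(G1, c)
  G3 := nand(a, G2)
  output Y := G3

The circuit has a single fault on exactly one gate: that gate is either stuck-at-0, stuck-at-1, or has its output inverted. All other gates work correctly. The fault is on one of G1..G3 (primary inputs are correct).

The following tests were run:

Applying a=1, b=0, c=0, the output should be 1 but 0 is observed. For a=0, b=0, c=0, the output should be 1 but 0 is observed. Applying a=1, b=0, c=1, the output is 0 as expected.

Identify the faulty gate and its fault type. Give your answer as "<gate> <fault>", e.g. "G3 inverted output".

Fault-free values for test 1 (a=1, b=0, c=0): G1=1, G2=0, G3=1, giving Y=1. Observed 0.
Test 1: faults giving observed 0 are {G2 stuck-at-1, G2 inverted output, G3 stuck-at-0, G3 inverted output}.
Test 2 (a=0, b=0, c=0): fault-free G1=1, G2=0, G3=1 → 1; observed 0. Eliminates G2 stuck-at-1, G2 inverted output.
Test 3 (a=1, b=0, c=1): fault-free G1=1, G2=1, G3=0 → 0; observed 0. Eliminates G3 inverted output.
Only G3 stuck-at-0 is consistent with every test.

G3 stuck-at-0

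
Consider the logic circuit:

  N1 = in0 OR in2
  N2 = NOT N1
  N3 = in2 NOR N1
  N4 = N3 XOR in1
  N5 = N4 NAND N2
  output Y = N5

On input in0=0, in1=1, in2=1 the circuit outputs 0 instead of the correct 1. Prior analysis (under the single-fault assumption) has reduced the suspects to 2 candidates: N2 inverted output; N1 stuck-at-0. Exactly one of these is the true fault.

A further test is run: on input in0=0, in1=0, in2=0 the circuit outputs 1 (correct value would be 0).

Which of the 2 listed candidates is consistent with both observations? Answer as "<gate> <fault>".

Evaluate each candidate on input in0=0, in1=0, in2=0:
  N2 inverted output: N1=0, N2=0 [inverted output], N3=1, N4=1, N5=1 → 1 — matches
  N1 stuck-at-0: N1=0 [stuck-at-0], N2=1, N3=1, N4=1, N5=0 → 0 — eliminated
Only N2 inverted output reproduces the observed 1.

N2 inverted output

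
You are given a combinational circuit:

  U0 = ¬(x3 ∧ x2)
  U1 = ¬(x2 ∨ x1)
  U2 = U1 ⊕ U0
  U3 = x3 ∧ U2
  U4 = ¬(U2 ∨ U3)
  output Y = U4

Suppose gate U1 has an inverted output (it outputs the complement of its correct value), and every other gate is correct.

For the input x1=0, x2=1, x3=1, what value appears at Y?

0

Propagate with U1 forced: U0=0, U1=1 [inverted output], U2=1, U3=1, U4=0.
So Y = 0. (Without the fault it would be 1.)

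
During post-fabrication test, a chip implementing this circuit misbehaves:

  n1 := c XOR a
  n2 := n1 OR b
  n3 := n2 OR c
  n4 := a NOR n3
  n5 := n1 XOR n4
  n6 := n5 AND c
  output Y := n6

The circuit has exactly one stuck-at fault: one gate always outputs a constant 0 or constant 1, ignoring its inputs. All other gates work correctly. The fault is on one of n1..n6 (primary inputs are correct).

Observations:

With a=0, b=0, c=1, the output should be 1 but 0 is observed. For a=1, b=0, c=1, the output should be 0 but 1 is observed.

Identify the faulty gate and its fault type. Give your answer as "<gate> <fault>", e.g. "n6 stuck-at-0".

Fault-free values for test 1 (a=0, b=0, c=1): n1=1, n2=1, n3=1, n4=0, n5=1, n6=1, giving Y=1. Observed 0.
Test 1: faults giving observed 0 are {n1 stuck-at-0, n3 stuck-at-0, n4 stuck-at-1, n5 stuck-at-0, n6 stuck-at-0}.
Test 2 (a=1, b=0, c=1): fault-free n1=0, n2=0, n3=1, n4=0, n5=0, n6=0 → 0; observed 1. Eliminates n1 stuck-at-0, n3 stuck-at-0, n5 stuck-at-0, n6 stuck-at-0.
Only n4 stuck-at-1 is consistent with every test.

n4 stuck-at-1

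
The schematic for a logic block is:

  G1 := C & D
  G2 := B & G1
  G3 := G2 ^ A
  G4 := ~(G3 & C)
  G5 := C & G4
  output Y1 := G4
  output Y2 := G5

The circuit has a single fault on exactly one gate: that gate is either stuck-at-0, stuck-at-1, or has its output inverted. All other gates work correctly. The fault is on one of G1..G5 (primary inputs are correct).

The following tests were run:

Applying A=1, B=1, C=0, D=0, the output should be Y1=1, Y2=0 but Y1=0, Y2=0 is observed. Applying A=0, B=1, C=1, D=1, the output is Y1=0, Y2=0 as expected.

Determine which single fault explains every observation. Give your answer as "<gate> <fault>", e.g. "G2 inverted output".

Fault-free values for test 1 (A=1, B=1, C=0, D=0): G1=0, G2=0, G3=1, G4=1, G5=0, giving Y1=1, Y2=0. Observed Y1=0, Y2=0.
Test 1: faults giving observed Y1=0, Y2=0 are {G4 stuck-at-0, G4 inverted output}.
Test 2 (A=0, B=1, C=1, D=1): fault-free G1=1, G2=1, G3=1, G4=0, G5=0 → Y1=0, Y2=0; observed Y1=0, Y2=0. Eliminates G4 inverted output.
Only G4 stuck-at-0 is consistent with every test.

G4 stuck-at-0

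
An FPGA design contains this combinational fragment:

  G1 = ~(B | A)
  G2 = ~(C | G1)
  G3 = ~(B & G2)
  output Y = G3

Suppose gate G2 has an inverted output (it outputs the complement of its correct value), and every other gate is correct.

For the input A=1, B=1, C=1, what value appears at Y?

0

Propagate with G2 forced: G1=0, G2=1 [inverted output], G3=0.
So Y = 0. (Without the fault it would be 1.)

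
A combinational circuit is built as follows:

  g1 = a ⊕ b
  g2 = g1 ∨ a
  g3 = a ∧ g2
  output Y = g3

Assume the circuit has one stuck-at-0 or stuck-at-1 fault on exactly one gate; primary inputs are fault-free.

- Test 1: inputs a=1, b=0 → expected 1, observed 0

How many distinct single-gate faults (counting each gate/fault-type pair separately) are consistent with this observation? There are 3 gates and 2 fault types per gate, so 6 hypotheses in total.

Fault-free: g1=1, g2=1, g3=1 → 1. Observed 0.
  g1 stuck-at-0: output 1 ✗
  g1 stuck-at-1: output 1 ✗
  g2 stuck-at-0: output 0 ✓
  g2 stuck-at-1: output 1 ✗
  g3 stuck-at-0: output 0 ✓
  g3 stuck-at-1: output 1 ✗
Consistent faults: {g2 stuck-at-0, g3 stuck-at-0} — 2 in all.

2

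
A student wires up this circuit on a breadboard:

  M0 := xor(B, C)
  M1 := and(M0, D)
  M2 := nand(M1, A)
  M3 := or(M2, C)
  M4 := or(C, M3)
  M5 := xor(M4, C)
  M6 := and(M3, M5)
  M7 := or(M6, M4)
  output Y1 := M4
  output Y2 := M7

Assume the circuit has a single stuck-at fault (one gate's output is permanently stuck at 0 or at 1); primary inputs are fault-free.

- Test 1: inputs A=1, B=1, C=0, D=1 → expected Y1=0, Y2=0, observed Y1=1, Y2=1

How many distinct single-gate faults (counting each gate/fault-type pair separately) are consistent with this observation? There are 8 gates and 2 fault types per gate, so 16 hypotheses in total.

Fault-free: M0=1, M1=1, M2=0, M3=0, M4=0, M5=0, M6=0, M7=0 → Y1=0, Y2=0. Observed Y1=1, Y2=1.
  M0: stuck-at-0 ✓; others ✗
  M1: stuck-at-0 ✓; others ✗
  M2: stuck-at-1 ✓; others ✗
  M3: stuck-at-1 ✓; others ✗
  M4: stuck-at-1 ✓; others ✗
  M5: none of the 2 fault types match ✗
  M6: none of the 2 fault types match ✗
  M7: none of the 2 fault types match ✗
Consistent faults: {M0 stuck-at-0, M1 stuck-at-0, M2 stuck-at-1, M3 stuck-at-1, M4 stuck-at-1} — 5 in all.

5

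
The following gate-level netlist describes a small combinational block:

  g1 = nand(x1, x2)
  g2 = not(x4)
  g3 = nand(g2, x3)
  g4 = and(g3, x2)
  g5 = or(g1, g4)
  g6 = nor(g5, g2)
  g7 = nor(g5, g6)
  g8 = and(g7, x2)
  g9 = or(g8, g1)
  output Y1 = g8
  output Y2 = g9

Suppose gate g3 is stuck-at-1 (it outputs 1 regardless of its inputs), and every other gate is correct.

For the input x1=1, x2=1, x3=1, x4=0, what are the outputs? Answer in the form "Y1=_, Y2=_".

Y1=0, Y2=0

Propagate with g3 forced: g1=0, g2=1, g3=1 [stuck-at-1], g4=1, g5=1, g6=0, g7=0, g8=0, g9=0.
So the outputs are Y1=0, Y2=0. (Without the fault they would be Y1=1, Y2=1.)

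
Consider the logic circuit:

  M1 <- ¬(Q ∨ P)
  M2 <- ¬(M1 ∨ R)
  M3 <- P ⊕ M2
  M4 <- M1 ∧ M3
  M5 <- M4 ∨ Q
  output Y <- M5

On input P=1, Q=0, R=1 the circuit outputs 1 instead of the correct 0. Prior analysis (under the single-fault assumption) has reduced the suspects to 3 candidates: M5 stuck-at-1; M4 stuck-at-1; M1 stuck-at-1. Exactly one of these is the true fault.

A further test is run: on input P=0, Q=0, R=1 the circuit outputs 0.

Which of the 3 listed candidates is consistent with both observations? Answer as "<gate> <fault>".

M1 stuck-at-1

Evaluate each candidate on input P=0, Q=0, R=1:
  M5 stuck-at-1: M1=1, M2=0, M3=0, M4=0, M5=1 [stuck-at-1] → 1 — eliminated
  M4 stuck-at-1: M1=1, M2=0, M3=0, M4=1 [stuck-at-1], M5=1 → 1 — eliminated
  M1 stuck-at-1: M1=1 [stuck-at-1], M2=0, M3=0, M4=0, M5=0 → 0 — matches
Only M1 stuck-at-1 reproduces the observed 0.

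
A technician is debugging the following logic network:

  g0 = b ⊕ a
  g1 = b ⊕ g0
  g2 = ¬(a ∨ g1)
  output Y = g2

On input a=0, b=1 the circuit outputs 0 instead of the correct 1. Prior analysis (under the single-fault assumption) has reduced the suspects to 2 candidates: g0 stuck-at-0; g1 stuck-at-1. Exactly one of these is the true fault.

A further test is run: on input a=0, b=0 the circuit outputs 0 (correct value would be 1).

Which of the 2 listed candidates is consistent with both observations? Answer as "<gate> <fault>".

g1 stuck-at-1

Evaluate each candidate on input a=0, b=0:
  g0 stuck-at-0: g0=0 [stuck-at-0], g1=0, g2=1 → 1 — eliminated
  g1 stuck-at-1: g0=0, g1=1 [stuck-at-1], g2=0 → 0 — matches
Only g1 stuck-at-1 reproduces the observed 0.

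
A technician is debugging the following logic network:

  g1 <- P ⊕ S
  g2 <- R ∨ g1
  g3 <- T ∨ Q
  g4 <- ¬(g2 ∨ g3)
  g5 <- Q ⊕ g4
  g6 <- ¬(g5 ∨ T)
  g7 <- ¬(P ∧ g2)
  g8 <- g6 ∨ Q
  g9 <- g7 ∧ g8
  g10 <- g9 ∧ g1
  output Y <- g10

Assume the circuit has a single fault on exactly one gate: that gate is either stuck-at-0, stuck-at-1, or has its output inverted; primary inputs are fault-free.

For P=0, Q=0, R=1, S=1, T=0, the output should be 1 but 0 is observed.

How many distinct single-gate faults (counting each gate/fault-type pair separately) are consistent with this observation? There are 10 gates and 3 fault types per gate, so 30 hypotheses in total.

18

Fault-free: g1=1, g2=1, g3=0, g4=0, g5=0, g6=1, g7=1, g8=1, g9=1, g10=1 → 1. Observed 0.
  g1: stuck-at-0, inverted output ✓; others ✗
  g2: stuck-at-0, inverted output ✓; others ✗
  g3: none of the 3 fault types match ✗
  g4: stuck-at-1, inverted output ✓; others ✗
  g5: stuck-at-1, inverted output ✓; others ✗
  g6: stuck-at-0, inverted output ✓; others ✗
  g7: stuck-at-0, inverted output ✓; others ✗
  g8: stuck-at-0, inverted output ✓; others ✗
  g9: stuck-at-0, inverted output ✓; others ✗
  g10: stuck-at-0, inverted output ✓; others ✗
Consistent faults: {g1 stuck-at-0, g1 inverted output, g2 stuck-at-0, g2 inverted output, g4 stuck-at-1, g4 inverted output, g5 stuck-at-1, g5 inverted output, g6 stuck-at-0, g6 inverted output, g7 stuck-at-0, g7 inverted output, g8 stuck-at-0, g8 inverted output, g9 stuck-at-0, g9 inverted output, g10 stuck-at-0, g10 inverted output} — 18 in all.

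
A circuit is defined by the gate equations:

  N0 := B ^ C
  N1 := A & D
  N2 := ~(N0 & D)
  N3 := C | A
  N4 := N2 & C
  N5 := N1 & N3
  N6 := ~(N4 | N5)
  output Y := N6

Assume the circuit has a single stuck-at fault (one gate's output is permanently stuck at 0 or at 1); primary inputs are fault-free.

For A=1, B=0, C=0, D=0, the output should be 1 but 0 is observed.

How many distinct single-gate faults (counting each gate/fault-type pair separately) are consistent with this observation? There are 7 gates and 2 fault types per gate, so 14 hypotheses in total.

4

Fault-free: N0=0, N1=0, N2=1, N3=1, N4=0, N5=0, N6=1 → 1. Observed 0.
  N0 stuck-at-0: output 1 ✗
  N0 stuck-at-1: output 1 ✗
  N1 stuck-at-0: output 1 ✗
  N1 stuck-at-1: output 0 ✓
  N2 stuck-at-0: output 1 ✗
  N2 stuck-at-1: output 1 ✗
  N3 stuck-at-0: output 1 ✗
  N3 stuck-at-1: output 1 ✗
  N4 stuck-at-0: output 1 ✗
  N4 stuck-at-1: output 0 ✓
  N5 stuck-at-0: output 1 ✗
  N5 stuck-at-1: output 0 ✓
  N6 stuck-at-0: output 0 ✓
  N6 stuck-at-1: output 1 ✗
Consistent faults: {N1 stuck-at-1, N4 stuck-at-1, N5 stuck-at-1, N6 stuck-at-0} — 4 in all.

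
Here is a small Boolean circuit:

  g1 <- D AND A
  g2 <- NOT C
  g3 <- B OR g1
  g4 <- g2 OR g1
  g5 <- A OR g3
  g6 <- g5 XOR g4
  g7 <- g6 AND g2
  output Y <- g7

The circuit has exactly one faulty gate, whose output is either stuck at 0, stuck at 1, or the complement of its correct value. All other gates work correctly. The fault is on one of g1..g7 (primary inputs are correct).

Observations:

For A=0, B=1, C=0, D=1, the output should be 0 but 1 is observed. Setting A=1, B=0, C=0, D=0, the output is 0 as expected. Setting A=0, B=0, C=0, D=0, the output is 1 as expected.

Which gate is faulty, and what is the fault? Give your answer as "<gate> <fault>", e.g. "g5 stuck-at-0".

Fault-free values for test 1 (A=0, B=1, C=0, D=1): g1=0, g2=1, g3=1, g4=1, g5=1, g6=0, g7=0, giving Y=0. Observed 1.
Test 1: faults giving observed 1 are {g3 stuck-at-0, g3 inverted output, g4 stuck-at-0, g4 inverted output, g5 stuck-at-0, g5 inverted output, g6 stuck-at-1, g6 inverted output, g7 stuck-at-1, g7 inverted output}.
Test 2 (A=1, B=0, C=0, D=0): fault-free g1=0, g2=1, g3=0, g4=1, g5=1, g6=0, g7=0 → 0; observed 0. Eliminates g4 stuck-at-0, g4 inverted output, g5 stuck-at-0, g5 inverted output, g6 stuck-at-1, g6 inverted output, g7 stuck-at-1, g7 inverted output.
Test 3 (A=0, B=0, C=0, D=0): fault-free g1=0, g2=1, g3=0, g4=1, g5=0, g6=1, g7=1 → 1; observed 1. Eliminates g3 inverted output.
Only g3 stuck-at-0 is consistent with every test.

g3 stuck-at-0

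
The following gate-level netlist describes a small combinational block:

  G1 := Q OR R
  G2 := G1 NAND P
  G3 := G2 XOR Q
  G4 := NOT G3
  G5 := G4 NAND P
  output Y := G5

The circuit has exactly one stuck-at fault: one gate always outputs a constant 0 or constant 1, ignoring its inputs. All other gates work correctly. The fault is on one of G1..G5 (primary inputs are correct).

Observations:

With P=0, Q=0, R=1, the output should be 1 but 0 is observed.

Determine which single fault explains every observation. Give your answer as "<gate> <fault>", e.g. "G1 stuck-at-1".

G5 stuck-at-0

Fault-free values for test 1 (P=0, Q=0, R=1): G1=1, G2=1, G3=1, G4=0, G5=1, giving Y=1. Observed 0.
Test 1: faults giving observed 0 are {G5 stuck-at-0}.
Only G5 stuck-at-0 is consistent with every test.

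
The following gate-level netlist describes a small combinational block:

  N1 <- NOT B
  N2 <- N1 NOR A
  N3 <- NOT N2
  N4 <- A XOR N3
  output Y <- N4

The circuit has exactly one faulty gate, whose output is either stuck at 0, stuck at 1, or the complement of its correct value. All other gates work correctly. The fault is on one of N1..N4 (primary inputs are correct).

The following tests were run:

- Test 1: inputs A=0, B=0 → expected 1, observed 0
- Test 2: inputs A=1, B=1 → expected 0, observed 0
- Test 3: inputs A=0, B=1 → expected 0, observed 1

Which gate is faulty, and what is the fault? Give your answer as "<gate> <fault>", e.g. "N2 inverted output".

Fault-free values for test 1 (A=0, B=0): N1=1, N2=0, N3=1, N4=1, giving Y=1. Observed 0.
Test 1: faults giving observed 0 are {N1 stuck-at-0, N1 inverted output, N2 stuck-at-1, N2 inverted output, N3 stuck-at-0, N3 inverted output, N4 stuck-at-0, N4 inverted output}.
Test 2 (A=1, B=1): fault-free N1=0, N2=0, N3=1, N4=0 → 0; observed 0. Eliminates N2 stuck-at-1, N2 inverted output, N3 stuck-at-0, N3 inverted output, N4 inverted output.
Test 3 (A=0, B=1): fault-free N1=0, N2=1, N3=0, N4=0 → 0; observed 1. Eliminates N1 stuck-at-0, N4 stuck-at-0.
Only N1 inverted output is consistent with every test.

N1 inverted output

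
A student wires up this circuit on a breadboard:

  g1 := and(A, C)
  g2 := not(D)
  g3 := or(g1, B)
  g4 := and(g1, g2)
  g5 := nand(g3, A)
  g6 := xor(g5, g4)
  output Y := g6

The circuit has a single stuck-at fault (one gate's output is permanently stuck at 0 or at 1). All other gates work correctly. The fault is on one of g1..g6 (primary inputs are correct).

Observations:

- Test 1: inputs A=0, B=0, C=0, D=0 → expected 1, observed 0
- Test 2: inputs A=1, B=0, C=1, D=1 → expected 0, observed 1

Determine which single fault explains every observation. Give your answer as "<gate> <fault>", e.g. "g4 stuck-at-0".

Fault-free values for test 1 (A=0, B=0, C=0, D=0): g1=0, g2=1, g3=0, g4=0, g5=1, g6=1, giving Y=1. Observed 0.
Test 1: faults giving observed 0 are {g1 stuck-at-1, g4 stuck-at-1, g5 stuck-at-0, g6 stuck-at-0}.
Test 2 (A=1, B=0, C=1, D=1): fault-free g1=1, g2=0, g3=1, g4=0, g5=0, g6=0 → 0; observed 1. Eliminates g1 stuck-at-1, g5 stuck-at-0, g6 stuck-at-0.
Only g4 stuck-at-1 is consistent with every test.

g4 stuck-at-1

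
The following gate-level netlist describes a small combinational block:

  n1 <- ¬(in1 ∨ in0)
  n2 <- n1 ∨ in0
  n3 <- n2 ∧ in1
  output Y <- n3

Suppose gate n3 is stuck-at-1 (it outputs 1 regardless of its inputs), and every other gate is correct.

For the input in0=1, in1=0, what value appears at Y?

1

Propagate with n3 forced: n1=0, n2=1, n3=1 [stuck-at-1].
So Y = 1. (Without the fault it would be 0.)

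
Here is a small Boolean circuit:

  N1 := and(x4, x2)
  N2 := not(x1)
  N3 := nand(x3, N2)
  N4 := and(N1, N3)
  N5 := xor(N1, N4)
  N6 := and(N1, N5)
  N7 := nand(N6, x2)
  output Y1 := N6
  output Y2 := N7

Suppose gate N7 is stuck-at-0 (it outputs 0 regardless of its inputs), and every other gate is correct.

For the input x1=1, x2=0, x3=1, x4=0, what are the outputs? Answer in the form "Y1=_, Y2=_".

Y1=0, Y2=0

Propagate with N7 forced: N1=0, N2=0, N3=1, N4=0, N5=0, N6=0, N7=0 [stuck-at-0].
So the outputs are Y1=0, Y2=0. (Without the fault they would be Y1=0, Y2=1.)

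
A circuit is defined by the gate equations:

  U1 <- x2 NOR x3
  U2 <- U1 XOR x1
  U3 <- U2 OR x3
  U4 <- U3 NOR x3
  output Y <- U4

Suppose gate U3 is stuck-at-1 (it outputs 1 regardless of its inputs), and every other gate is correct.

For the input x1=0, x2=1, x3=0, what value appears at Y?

Propagate with U3 forced: U1=0, U2=0, U3=1 [stuck-at-1], U4=0.
So Y = 0. (Without the fault it would be 1.)

0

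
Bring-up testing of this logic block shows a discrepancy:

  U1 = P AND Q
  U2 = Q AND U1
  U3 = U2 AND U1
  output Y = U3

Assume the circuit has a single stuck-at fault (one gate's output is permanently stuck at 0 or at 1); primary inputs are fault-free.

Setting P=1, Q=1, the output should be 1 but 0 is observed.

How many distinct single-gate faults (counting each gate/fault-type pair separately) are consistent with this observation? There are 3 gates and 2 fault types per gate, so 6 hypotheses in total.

3

Fault-free: U1=1, U2=1, U3=1 → 1. Observed 0.
  U1 stuck-at-0: output 0 ✓
  U1 stuck-at-1: output 1 ✗
  U2 stuck-at-0: output 0 ✓
  U2 stuck-at-1: output 1 ✗
  U3 stuck-at-0: output 0 ✓
  U3 stuck-at-1: output 1 ✗
Consistent faults: {U1 stuck-at-0, U2 stuck-at-0, U3 stuck-at-0} — 3 in all.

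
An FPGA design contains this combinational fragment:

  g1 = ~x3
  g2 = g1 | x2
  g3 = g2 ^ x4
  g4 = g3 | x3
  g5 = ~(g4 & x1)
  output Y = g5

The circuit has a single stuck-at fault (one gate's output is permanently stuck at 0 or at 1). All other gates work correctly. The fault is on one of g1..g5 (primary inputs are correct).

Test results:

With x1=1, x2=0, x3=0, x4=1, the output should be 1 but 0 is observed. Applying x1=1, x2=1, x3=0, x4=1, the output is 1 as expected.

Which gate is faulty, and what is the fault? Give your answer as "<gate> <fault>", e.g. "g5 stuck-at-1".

g1 stuck-at-0

Fault-free values for test 1 (x1=1, x2=0, x3=0, x4=1): g1=1, g2=1, g3=0, g4=0, g5=1, giving Y=1. Observed 0.
Test 1: faults giving observed 0 are {g1 stuck-at-0, g2 stuck-at-0, g3 stuck-at-1, g4 stuck-at-1, g5 stuck-at-0}.
Test 2 (x1=1, x2=1, x3=0, x4=1): fault-free g1=1, g2=1, g3=0, g4=0, g5=1 → 1; observed 1. Eliminates g2 stuck-at-0, g3 stuck-at-1, g4 stuck-at-1, g5 stuck-at-0.
Only g1 stuck-at-0 is consistent with every test.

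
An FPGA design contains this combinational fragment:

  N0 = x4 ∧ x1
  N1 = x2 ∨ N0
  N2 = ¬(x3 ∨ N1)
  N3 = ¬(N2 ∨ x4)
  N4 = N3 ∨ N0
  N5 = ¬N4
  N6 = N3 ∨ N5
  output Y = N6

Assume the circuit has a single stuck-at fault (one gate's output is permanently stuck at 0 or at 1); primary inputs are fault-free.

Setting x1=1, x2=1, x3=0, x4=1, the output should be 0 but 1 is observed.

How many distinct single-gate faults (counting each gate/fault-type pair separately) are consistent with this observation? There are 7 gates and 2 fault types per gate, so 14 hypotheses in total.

Fault-free: N0=1, N1=1, N2=0, N3=0, N4=1, N5=0, N6=0 → 0. Observed 1.
  N0 stuck-at-0: output 1 ✓
  N0 stuck-at-1: output 0 ✗
  N1 stuck-at-0: output 0 ✗
  N1 stuck-at-1: output 0 ✗
  N2 stuck-at-0: output 0 ✗
  N2 stuck-at-1: output 0 ✗
  N3 stuck-at-0: output 0 ✗
  N3 stuck-at-1: output 1 ✓
  N4 stuck-at-0: output 1 ✓
  N4 stuck-at-1: output 0 ✗
  N5 stuck-at-0: output 0 ✗
  N5 stuck-at-1: output 1 ✓
  N6 stuck-at-0: output 0 ✗
  N6 stuck-at-1: output 1 ✓
Consistent faults: {N0 stuck-at-0, N3 stuck-at-1, N4 stuck-at-0, N5 stuck-at-1, N6 stuck-at-1} — 5 in all.

5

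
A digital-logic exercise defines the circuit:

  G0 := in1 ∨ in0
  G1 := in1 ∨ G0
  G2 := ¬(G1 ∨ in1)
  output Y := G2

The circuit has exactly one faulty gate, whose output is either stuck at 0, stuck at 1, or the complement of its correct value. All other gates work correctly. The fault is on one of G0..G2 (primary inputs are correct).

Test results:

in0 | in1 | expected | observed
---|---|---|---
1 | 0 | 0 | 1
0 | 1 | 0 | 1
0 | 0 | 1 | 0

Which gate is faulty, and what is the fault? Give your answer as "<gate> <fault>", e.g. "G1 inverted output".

Fault-free values for test 1 (in0=1, in1=0): G0=1, G1=1, G2=0, giving Y=0. Observed 1.
Test 1: faults giving observed 1 are {G0 stuck-at-0, G0 inverted output, G1 stuck-at-0, G1 inverted output, G2 stuck-at-1, G2 inverted output}.
Test 2 (in0=0, in1=1): fault-free G0=1, G1=1, G2=0 → 0; observed 1. Eliminates G0 stuck-at-0, G0 inverted output, G1 stuck-at-0, G1 inverted output.
Test 3 (in0=0, in1=0): fault-free G0=0, G1=0, G2=1 → 1; observed 0. Eliminates G2 stuck-at-1.
Only G2 inverted output is consistent with every test.

G2 inverted output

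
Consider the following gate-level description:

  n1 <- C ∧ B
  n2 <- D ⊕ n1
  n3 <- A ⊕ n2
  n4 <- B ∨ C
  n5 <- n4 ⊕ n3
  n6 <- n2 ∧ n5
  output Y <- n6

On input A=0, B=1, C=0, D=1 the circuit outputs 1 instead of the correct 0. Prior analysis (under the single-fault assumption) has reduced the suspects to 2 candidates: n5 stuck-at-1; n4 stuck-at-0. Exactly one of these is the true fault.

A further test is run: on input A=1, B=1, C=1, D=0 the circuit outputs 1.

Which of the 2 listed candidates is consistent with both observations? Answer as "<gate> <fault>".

Evaluate each candidate on input A=1, B=1, C=1, D=0:
  n5 stuck-at-1: n1=1, n2=1, n3=0, n4=1, n5=1 [stuck-at-1], n6=1 → 1 — matches
  n4 stuck-at-0: n1=1, n2=1, n3=0, n4=0 [stuck-at-0], n5=0, n6=0 → 0 — eliminated
Only n5 stuck-at-1 reproduces the observed 1.

n5 stuck-at-1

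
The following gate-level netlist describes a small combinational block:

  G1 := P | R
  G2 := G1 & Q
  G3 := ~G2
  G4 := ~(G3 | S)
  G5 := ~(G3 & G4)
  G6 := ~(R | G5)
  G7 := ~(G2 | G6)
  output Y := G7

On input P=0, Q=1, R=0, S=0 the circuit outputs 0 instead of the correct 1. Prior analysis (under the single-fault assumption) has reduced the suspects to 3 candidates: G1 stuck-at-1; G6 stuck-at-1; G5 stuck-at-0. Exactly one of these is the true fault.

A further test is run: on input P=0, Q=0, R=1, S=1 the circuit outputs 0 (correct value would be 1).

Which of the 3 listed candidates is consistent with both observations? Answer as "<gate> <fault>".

G6 stuck-at-1

Evaluate each candidate on input P=0, Q=0, R=1, S=1:
  G1 stuck-at-1: G1=1 [stuck-at-1], G2=0, G3=1, G4=0, G5=1, G6=0, G7=1 → 1 — eliminated
  G6 stuck-at-1: G1=1, G2=0, G3=1, G4=0, G5=1, G6=1 [stuck-at-1], G7=0 → 0 — matches
  G5 stuck-at-0: G1=1, G2=0, G3=1, G4=0, G5=0 [stuck-at-0], G6=0, G7=1 → 1 — eliminated
Only G6 stuck-at-1 reproduces the observed 0.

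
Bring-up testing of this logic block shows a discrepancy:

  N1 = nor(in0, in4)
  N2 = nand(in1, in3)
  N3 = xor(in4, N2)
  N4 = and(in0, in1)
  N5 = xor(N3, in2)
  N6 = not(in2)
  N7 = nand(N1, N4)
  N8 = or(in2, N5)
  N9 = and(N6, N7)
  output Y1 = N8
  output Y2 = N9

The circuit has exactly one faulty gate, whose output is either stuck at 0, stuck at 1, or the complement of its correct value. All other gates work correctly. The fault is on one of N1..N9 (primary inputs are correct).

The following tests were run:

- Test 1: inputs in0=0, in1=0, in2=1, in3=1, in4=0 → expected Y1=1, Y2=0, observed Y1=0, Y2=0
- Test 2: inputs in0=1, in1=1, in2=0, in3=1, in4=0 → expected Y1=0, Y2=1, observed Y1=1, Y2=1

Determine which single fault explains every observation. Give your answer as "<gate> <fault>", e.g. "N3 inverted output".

N8 inverted output

Fault-free values for test 1 (in0=0, in1=0, in2=1, in3=1, in4=0): N1=1, N2=1, N3=1, N4=0, N5=0, N6=0, N7=1, N8=1, N9=0, giving Y1=1, Y2=0. Observed Y1=0, Y2=0.
Test 1: faults giving observed Y1=0, Y2=0 are {N8 stuck-at-0, N8 inverted output}.
Test 2 (in0=1, in1=1, in2=0, in3=1, in4=0): fault-free N1=0, N2=0, N3=0, N4=1, N5=0, N6=1, N7=1, N8=0, N9=1 → Y1=0, Y2=1; observed Y1=1, Y2=1. Eliminates N8 stuck-at-0.
Only N8 inverted output is consistent with every test.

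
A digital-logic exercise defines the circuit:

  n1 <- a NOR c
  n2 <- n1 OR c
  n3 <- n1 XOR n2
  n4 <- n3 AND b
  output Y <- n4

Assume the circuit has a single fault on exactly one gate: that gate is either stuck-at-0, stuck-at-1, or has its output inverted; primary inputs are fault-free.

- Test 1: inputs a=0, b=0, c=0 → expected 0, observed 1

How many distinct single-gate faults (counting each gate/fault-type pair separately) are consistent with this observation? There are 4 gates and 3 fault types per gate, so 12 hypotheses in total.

Fault-free: n1=1, n2=1, n3=0, n4=0 → 0. Observed 1.
  n1 stuck-at-0: output 0 ✗
  n1 stuck-at-1: output 0 ✗
  n1 inverted output: output 0 ✗
  n2 stuck-at-0: output 0 ✗
  n2 stuck-at-1: output 0 ✗
  n2 inverted output: output 0 ✗
  n3 stuck-at-0: output 0 ✗
  n3 stuck-at-1: output 0 ✗
  n3 inverted output: output 0 ✗
  n4 stuck-at-0: output 0 ✗
  n4 stuck-at-1: output 1 ✓
  n4 inverted output: output 1 ✓
Consistent faults: {n4 stuck-at-1, n4 inverted output} — 2 in all.

2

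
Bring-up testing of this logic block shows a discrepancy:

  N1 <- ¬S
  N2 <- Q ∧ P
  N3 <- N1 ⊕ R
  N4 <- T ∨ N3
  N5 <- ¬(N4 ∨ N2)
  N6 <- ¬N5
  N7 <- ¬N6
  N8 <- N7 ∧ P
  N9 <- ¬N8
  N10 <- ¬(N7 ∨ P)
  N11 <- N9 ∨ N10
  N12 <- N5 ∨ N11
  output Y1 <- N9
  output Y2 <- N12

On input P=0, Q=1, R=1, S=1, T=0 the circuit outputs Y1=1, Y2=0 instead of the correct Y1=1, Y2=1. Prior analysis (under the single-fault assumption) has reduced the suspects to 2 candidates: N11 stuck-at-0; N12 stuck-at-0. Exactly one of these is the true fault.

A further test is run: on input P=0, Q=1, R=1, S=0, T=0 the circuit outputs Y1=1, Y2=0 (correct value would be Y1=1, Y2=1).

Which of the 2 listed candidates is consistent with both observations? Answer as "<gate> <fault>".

Evaluate each candidate on input P=0, Q=1, R=1, S=0, T=0:
  N11 stuck-at-0: N1=1, N2=0, N3=0, N4=0, N5=1, N6=0, N7=1, N8=0, N9=1, N10=0, N11=0 [stuck-at-0], N12=1 → Y1=1, Y2=1 — eliminated
  N12 stuck-at-0: N1=1, N2=0, N3=0, N4=0, N5=1, N6=0, N7=1, N8=0, N9=1, N10=0, N11=1, N12=0 [stuck-at-0] → Y1=1, Y2=0 — matches
Only N12 stuck-at-0 reproduces the observed Y1=1, Y2=0.

N12 stuck-at-0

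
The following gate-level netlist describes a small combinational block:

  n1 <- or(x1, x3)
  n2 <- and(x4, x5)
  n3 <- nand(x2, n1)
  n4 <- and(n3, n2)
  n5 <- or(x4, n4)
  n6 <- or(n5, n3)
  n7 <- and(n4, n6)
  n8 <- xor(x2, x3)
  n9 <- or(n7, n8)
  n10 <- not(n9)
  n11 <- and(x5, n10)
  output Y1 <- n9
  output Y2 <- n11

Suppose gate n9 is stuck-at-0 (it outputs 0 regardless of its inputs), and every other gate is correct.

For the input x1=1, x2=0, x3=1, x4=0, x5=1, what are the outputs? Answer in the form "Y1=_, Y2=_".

Propagate with n9 forced: n1=1, n2=0, n3=1, n4=0, n5=0, n6=1, n7=0, n8=1, n9=0 [stuck-at-0], n10=1, n11=1.
So the outputs are Y1=0, Y2=1. (Without the fault they would be Y1=1, Y2=0.)

Y1=0, Y2=1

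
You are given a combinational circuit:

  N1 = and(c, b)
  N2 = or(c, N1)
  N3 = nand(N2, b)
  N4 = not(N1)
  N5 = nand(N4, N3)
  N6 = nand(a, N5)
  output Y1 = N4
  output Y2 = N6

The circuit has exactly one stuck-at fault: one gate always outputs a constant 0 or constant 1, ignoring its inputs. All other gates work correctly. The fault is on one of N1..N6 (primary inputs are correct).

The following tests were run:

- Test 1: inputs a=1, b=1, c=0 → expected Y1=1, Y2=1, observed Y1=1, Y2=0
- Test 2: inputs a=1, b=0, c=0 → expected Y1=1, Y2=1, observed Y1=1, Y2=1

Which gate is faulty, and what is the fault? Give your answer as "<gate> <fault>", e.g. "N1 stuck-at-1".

N2 stuck-at-1

Fault-free values for test 1 (a=1, b=1, c=0): N1=0, N2=0, N3=1, N4=1, N5=0, N6=1, giving Y1=1, Y2=1. Observed Y1=1, Y2=0.
Test 1: faults giving observed Y1=1, Y2=0 are {N2 stuck-at-1, N3 stuck-at-0, N5 stuck-at-1, N6 stuck-at-0}.
Test 2 (a=1, b=0, c=0): fault-free N1=0, N2=0, N3=1, N4=1, N5=0, N6=1 → Y1=1, Y2=1; observed Y1=1, Y2=1. Eliminates N3 stuck-at-0, N5 stuck-at-1, N6 stuck-at-0.
Only N2 stuck-at-1 is consistent with every test.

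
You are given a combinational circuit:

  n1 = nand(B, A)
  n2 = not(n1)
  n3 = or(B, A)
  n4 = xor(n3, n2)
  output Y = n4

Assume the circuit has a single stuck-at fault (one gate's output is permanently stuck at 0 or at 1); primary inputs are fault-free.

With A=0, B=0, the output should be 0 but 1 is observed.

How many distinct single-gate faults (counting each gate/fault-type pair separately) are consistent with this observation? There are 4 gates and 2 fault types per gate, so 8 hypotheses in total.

4

Fault-free: n1=1, n2=0, n3=0, n4=0 → 0. Observed 1.
  n1 stuck-at-0: output 1 ✓
  n1 stuck-at-1: output 0 ✗
  n2 stuck-at-0: output 0 ✗
  n2 stuck-at-1: output 1 ✓
  n3 stuck-at-0: output 0 ✗
  n3 stuck-at-1: output 1 ✓
  n4 stuck-at-0: output 0 ✗
  n4 stuck-at-1: output 1 ✓
Consistent faults: {n1 stuck-at-0, n2 stuck-at-1, n3 stuck-at-1, n4 stuck-at-1} — 4 in all.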